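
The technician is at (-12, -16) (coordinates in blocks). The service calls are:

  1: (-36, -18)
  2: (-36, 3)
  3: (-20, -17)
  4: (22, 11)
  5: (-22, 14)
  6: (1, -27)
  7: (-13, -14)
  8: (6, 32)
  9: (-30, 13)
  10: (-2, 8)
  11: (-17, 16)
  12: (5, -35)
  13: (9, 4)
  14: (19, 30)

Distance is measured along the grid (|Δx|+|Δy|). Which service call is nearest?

Distances from (-12, -16):
1: 26 blocks
2: 43 blocks
3: 9 blocks
4: 61 blocks
5: 40 blocks
6: 24 blocks
7: 3 blocks
8: 66 blocks
9: 47 blocks
10: 34 blocks
11: 37 blocks
12: 36 blocks
13: 41 blocks
14: 77 blocks
Minimum: 7 at 3 blocks.

7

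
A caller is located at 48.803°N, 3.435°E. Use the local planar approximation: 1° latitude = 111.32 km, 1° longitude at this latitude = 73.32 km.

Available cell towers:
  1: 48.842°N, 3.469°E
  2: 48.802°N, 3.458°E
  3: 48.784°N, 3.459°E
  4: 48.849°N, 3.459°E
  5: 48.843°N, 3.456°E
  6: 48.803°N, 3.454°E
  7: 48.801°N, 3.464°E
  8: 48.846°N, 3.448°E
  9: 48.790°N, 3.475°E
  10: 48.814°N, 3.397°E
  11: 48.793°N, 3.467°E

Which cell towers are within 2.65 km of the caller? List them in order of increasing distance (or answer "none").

Distances from 48.803°N, 3.435°E:
1: 5.006 km
2: 1.690 km
3: 2.751 km
4: 5.415 km
5: 4.711 km
6: 1.393 km
7: 2.138 km
8: 4.881 km
9: 3.270 km
10: 3.043 km
11: 2.597 km
Threshold 2.65 km: 6 (1.393 km), 2 (1.690 km), 7 (2.138 km), 11 (2.597 km) are within range.

6, 2, 7, 11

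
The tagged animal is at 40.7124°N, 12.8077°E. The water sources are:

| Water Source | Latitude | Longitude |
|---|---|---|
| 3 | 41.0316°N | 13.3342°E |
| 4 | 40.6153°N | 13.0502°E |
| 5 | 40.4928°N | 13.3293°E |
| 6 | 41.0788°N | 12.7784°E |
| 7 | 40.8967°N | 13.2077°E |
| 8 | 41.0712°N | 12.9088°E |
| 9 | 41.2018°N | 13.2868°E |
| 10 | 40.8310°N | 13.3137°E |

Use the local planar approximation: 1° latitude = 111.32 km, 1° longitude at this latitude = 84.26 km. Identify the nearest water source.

Distances from 40.7124°N, 12.8077°E:
3: √((0.3192·111.32)² + (0.5265·84.26)²) = √(1262.618536 + 1968.066009) = 56.8391 km
4: √((-0.0971·111.32)² + (0.2425·84.26)²) = √(116.838199 + 417.509532) = 23.1160 km
5: √((-0.2196·111.32)² + (0.5216·84.26)²) = √(597.600658 + 1931.603906) = 50.2912 km
6: √((0.3664·111.32)² + (-0.0293·84.26)²) = √(1663.632229 + 6.095062) = 40.8623 km
7: √((0.1843·111.32)² + (0.4000·84.26)²) = √(420.917581 + 1135.959616) = 39.4573 km
8: √((0.3588·111.32)² + (0.1011·84.26)²) = √(1595.332689 + 72.568011) = 40.8399 km
9: √((0.4894·111.32)² + (0.4791·84.26)²) = √(2968.071272 + 1629.653416) = 67.8065 km
10: √((0.1186·111.32)² + (0.5060·84.26)²) = √(174.307379 + 1817.790977) = 44.6329 km
Minimum: 4 at 23.1160 km.

4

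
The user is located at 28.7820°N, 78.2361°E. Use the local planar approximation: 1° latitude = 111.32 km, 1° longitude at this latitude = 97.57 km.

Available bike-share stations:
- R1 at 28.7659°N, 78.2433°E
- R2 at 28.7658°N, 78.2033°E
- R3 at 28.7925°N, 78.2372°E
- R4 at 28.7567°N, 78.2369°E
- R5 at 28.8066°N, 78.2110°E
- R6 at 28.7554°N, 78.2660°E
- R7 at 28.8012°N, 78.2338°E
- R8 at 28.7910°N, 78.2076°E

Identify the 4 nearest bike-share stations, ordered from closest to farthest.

Distances from 28.7820°N, 78.2361°E:
R1: √((-0.0161·111.32)² + (0.0072·97.57)²) = √(3.212167 + 0.493512) = 1.9250 km
R2: √((-0.0162·111.32)² + (-0.0328·97.57)²) = √(3.252194 + 10.241894) = 3.6734 km
R3: √((0.0105·111.32)² + (0.0011·97.57)²) = √(1.366234 + 0.011519) = 1.1738 km
R4: √((-0.0253·111.32)² + (0.0008·97.57)²) = √(7.932086 + 0.006093) = 2.8175 km
R5: √((0.0246·111.32)² + (-0.0251·97.57)²) = √(7.499229 + 5.997635) = 3.6738 km
R6: √((-0.0266·111.32)² + (0.0299·97.57)²) = √(8.768184 + 8.510890) = 4.1568 km
R7: √((0.0192·111.32)² + (-0.0023·97.57)²) = √(4.568239 + 0.050360) = 2.1491 km
R8: √((0.0090·111.32)² + (-0.0285·97.57)²) = √(1.003764 + 7.732543) = 2.9557 km
Sorted: R3 (1.1738 km) < R1 (1.9250 km) < R7 (2.1491 km) < R4 (2.8175 km) < R8 (2.9557 km) < R2 (3.6734 km) < …

R3, R1, R7, R4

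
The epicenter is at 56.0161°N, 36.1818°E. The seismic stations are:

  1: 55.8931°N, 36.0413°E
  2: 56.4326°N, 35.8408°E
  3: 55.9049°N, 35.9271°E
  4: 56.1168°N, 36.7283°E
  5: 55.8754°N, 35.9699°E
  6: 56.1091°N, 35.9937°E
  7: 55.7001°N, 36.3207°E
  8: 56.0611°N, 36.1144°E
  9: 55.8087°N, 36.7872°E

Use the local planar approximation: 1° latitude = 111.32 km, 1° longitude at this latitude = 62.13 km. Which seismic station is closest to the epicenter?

8

Distances from 56.0161°N, 36.1818°E:
1: 16.2383 km
2: 50.9760 km
3: 20.0910 km
4: 35.7567 km
5: 20.4609 km
6: 15.6127 km
7: 36.2202 km
8: 6.5291 km
9: 44.1341 km
Minimum: 8 at 6.5291 km.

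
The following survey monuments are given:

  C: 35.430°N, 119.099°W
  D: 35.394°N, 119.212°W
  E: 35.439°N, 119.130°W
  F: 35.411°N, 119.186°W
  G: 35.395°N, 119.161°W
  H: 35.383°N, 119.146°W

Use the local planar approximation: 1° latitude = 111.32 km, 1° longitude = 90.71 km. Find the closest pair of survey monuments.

Pairwise distances:
C–D: 11.006 km
C–E: 2.985 km
C–F: 8.170 km
C–G: 6.842 km
C–H: 6.749 km
D–E: 8.968 km
D–F: 3.024 km
D–G: 4.628 km
D–H: 6.111 km
E–F: 5.960 km
E–G: 5.648 km
E–H: 6.401 km
F–G: 2.884 km
F–H: 4.783 km
G–H: 1.907 km
Closest pair: G–H at 1.907 km.

G and H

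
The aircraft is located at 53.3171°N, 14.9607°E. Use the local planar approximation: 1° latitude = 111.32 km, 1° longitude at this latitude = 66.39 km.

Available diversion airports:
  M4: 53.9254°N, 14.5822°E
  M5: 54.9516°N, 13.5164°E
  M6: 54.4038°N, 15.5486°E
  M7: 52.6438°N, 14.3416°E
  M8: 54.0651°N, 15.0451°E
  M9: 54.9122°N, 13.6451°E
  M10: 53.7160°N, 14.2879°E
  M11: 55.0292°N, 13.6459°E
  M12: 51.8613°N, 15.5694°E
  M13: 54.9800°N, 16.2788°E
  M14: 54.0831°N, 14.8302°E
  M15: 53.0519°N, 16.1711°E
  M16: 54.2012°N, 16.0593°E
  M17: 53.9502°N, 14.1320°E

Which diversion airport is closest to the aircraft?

M10

Distances from 53.3171°N, 14.9607°E:
M4: 72.2281 km
M5: 205.6722 km
M6: 127.1121 km
M7: 85.4818 km
M8: 83.4557 km
M9: 197.8854 km
M10: 62.9842 km
M11: 209.6292 km
M12: 167.0222 km
M13: 204.7559 km
M14: 85.7101 km
M15: 85.6098 km
M16: 122.4981 km
M17: 89.4085 km
Minimum: M10 at 62.9842 km.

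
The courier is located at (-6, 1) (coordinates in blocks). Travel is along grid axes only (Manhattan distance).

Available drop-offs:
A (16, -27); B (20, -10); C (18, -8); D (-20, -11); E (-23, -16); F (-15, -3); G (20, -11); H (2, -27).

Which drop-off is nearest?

F

Distances from (-6, 1):
A: |22| + |-28| = 22 + 28 = 50 blocks
B: |26| + |-11| = 26 + 11 = 37 blocks
C: |24| + |-9| = 24 + 9 = 33 blocks
D: |-14| + |-12| = 14 + 12 = 26 blocks
E: |-17| + |-17| = 17 + 17 = 34 blocks
F: |-9| + |-4| = 9 + 4 = 13 blocks
G: |26| + |-12| = 26 + 12 = 38 blocks
H: |8| + |-28| = 8 + 28 = 36 blocks
Minimum: F at 13 blocks.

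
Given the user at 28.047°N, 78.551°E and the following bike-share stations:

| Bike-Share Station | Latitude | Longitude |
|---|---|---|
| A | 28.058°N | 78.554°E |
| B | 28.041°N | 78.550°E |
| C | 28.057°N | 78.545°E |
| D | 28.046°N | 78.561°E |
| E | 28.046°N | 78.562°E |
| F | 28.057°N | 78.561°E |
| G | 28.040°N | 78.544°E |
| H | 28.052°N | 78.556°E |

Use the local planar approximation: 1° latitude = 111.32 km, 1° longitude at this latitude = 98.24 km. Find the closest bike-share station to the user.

Distances from 28.047°N, 78.551°E:
A: 1.259 km
B: 0.675 km
C: 1.260 km
D: 0.989 km
E: 1.086 km
F: 1.485 km
G: 1.039 km
H: 0.742 km
Minimum: B at 0.675 km.

B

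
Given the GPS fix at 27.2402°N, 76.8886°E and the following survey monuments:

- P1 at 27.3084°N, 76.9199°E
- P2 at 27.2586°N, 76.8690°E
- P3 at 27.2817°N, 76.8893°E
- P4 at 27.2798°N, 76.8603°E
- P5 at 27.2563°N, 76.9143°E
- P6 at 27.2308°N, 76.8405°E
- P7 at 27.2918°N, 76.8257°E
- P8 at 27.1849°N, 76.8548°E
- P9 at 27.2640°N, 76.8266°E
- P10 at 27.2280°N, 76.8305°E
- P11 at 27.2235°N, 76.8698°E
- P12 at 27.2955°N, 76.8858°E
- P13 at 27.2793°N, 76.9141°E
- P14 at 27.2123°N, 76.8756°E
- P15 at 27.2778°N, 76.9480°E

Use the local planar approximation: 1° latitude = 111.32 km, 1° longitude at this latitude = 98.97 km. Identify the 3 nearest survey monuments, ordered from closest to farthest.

Distances from 27.2402°N, 76.8886°E:
P1: 8.1997 km
P2: 2.8211 km
P3: 4.6203 km
P4: 5.2228 km
P5: 3.1115 km
P6: 4.8741 km
P7: 8.4704 km
P8: 7.0062 km
P9: 6.6837 km
P10: 5.9084 km
P11: 2.6302 km
P12: 6.1622 km
P13: 5.0313 km
P14: 3.3618 km
P15: 7.2166 km
Sorted: P11 (2.6302 km) < P2 (2.8211 km) < P5 (3.1115 km) < P14 (3.3618 km) < P3 (4.6203 km) < …

P11, P2, P5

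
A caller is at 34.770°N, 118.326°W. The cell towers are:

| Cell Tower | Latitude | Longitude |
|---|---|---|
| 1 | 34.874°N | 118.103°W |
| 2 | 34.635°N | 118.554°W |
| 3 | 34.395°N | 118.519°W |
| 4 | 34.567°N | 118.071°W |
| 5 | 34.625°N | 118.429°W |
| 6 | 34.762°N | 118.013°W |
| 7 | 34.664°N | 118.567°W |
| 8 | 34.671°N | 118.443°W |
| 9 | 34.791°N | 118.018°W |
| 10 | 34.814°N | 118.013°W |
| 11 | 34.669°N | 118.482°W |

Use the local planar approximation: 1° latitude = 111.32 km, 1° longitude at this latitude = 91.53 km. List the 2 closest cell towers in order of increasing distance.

8, 11

Distances from 34.770°N, 118.326°W:
1: 23.466 km
2: 25.717 km
3: 45.329 km
4: 32.487 km
5: 18.693 km
6: 28.663 km
7: 25.017 km
8: 15.367 km
9: 28.288 km
10: 29.065 km
11: 18.174 km
Sorted: 8 (15.367 km) < 11 (18.174 km) < 5 (18.693 km) < 1 (23.466 km) < …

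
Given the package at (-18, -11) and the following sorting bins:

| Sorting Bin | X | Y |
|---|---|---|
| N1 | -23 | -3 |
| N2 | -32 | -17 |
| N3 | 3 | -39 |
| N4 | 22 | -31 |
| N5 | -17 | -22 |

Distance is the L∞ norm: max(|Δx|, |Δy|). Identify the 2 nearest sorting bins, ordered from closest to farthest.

N1, N5

Distances from (-18, -11):
N1: 8
N2: 14
N3: 28
N4: 40
N5: 11
Sorted: N1 (8) < N5 (11) < N2 (14) < N3 (28) < …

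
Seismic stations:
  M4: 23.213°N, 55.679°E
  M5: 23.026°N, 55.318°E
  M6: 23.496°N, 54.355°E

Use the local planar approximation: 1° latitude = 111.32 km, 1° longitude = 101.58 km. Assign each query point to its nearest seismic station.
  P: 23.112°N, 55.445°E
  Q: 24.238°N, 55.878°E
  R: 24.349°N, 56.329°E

P at 23.112°N, 55.445°E:
  M4: √((0.101·111.32)² + (0.234·101.58)²) = √(126.41224 + 564.99959) = 26.295 km
  M5: √((-0.086·111.32)² + (-0.127·101.58)²) = √(91.65229 + 166.42703) = 16.065 km
  M6: √((0.384·111.32)² + (-1.090·101.58)²) = √(1827.29575 + 12259.40557) = 118.687 km
  → nearest: M5 (16.065 km)
Q at 24.238°N, 55.878°E:
  M4: √((-1.025·111.32)² + (-0.199·101.58)²) = √(13019.49461 + 408.62278) = 115.880 km
  M5: √((-1.212·111.32)² + (-0.560·101.58)²) = √(18203.36323 + 3235.88047) = 146.421 km
  M6: √((-0.742·111.32)² + (-1.523·101.58)²) = √(6822.66749 + 23934.05164) = 175.376 km
  → nearest: M4 (115.880 km)
R at 24.349°N, 56.329°E:
  M4: √((-1.136·111.32)² + (-0.650·101.58)²) = √(15992.01020 + 4359.56473) = 142.659 km
  M5: √((-1.323·111.32)² + (-1.011·101.58)²) = √(21690.32621 + 10546.75186) = 179.547 km
  M6: √((-0.853·111.32)² + (-1.974·101.58)²) = √(9016.63434 + 40207.83728) = 221.866 km
  → nearest: M4 (142.659 km)

P→M5; Q→M4; R→M4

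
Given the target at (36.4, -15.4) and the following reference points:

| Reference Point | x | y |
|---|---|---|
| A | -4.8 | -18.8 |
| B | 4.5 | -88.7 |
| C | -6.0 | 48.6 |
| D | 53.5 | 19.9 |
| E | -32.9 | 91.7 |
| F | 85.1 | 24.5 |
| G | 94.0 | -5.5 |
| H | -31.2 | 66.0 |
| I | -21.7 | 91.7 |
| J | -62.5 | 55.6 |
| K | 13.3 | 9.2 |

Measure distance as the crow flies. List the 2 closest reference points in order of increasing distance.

Distances from (36.4, -15.4):
A: 41.3
B: 79.9
C: 76.8
D: 39.2
E: 127.6
F: 63.0
G: 58.4
H: 105.8
I: 121.8
J: 121.7
K: 33.7
Sorted: K (33.7) < D (39.2) < A (41.3) < G (58.4) < …

K, D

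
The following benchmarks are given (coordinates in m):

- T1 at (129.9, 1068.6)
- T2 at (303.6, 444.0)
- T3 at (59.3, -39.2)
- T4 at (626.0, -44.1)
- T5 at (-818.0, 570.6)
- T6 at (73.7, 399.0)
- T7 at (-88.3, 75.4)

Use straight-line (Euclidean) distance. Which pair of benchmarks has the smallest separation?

T3 and T7

Pairwise distances:
T1–T2: √((173.7)² + (-624.6)²) = √(30171.690 + 390125.160) = 648.3 m
T1–T3: √((-70.6)² + (-1107.8)²) = √(4984.360 + 1227220.840) = 1110.0 m
T1–T4: √((496.1)² + (-1112.7)²) = √(246115.210 + 1238101.290) = 1218.3 m
T1–T5: √((-947.9)² + (-498.0)²) = √(898514.410 + 248004.000) = 1070.8 m
T1–T6: √((-56.2)² + (-669.6)²) = √(3158.440 + 448364.160) = 672.0 m
T1–T7: √((-218.2)² + (-993.2)²) = √(47611.240 + 986446.240) = 1016.9 m
T2–T3: √((-244.3)² + (-483.2)²) = √(59682.490 + 233482.240) = 541.4 m
T2–T4: √((322.4)² + (-488.1)²) = √(103941.760 + 238241.610) = 585.0 m
T2–T5: √((-1121.6)² + (126.6)²) = √(1257986.560 + 16027.560) = 1128.7 m
T2–T6: √((-229.9)² + (-45.0)²) = √(52854.010 + 2025.000) = 234.3 m
T2–T7: √((-391.9)² + (-368.6)²) = √(153585.610 + 135865.960) = 538.0 m
T3–T4: √((566.7)² + (-4.9)²) = √(321148.890 + 24.010) = 566.7 m
T3–T5: √((-877.3)² + (609.8)²) = √(769655.290 + 371856.040) = 1068.4 m
T3–T6: √((14.4)² + (438.2)²) = √(207.360 + 192019.240) = 438.4 m
T3–T7: √((-147.6)² + (114.6)²) = √(21785.760 + 13133.160) = 186.9 m
T4–T5: √((-1444.0)² + (614.7)²) = √(2085136.000 + 377856.090) = 1569.4 m
T4–T6: √((-552.3)² + (443.1)²) = √(305035.290 + 196337.610) = 708.1 m
T4–T7: √((-714.3)² + (119.5)²) = √(510224.490 + 14280.250) = 724.2 m
T5–T6: √((891.7)² + (-171.6)²) = √(795128.890 + 29446.560) = 908.1 m
T5–T7: √((729.7)² + (-495.2)²) = √(532462.090 + 245223.040) = 881.9 m
T6–T7: √((-162.0)² + (-323.6)²) = √(26244.000 + 104716.960) = 361.9 m
Closest pair: T3–T7 at 186.9 m.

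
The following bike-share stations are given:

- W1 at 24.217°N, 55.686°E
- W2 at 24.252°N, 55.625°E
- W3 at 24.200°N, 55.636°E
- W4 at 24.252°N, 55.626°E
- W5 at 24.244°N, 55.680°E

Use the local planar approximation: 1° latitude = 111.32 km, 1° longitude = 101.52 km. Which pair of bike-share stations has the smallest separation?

Pairwise distances:
W1–W2: 7.316 km
W1–W3: 5.417 km
W1–W4: 7.231 km
W1–W5: 3.067 km
W2–W3: 5.895 km
W2–W4: 0.102 km
W2–W5: 5.654 km
W3–W4: 5.877 km
W3–W5: 6.629 km
W4–W5: 5.554 km
Closest pair: W2–W4 at 0.102 km.

W2 and W4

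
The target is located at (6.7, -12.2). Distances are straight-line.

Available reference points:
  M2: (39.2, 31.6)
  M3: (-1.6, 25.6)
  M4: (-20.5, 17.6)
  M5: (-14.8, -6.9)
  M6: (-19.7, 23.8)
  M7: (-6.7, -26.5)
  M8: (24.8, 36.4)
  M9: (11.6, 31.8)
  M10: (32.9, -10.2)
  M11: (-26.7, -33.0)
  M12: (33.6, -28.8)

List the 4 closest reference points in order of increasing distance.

Distances from (6.7, -12.2):
M2: √((32.5)² + (43.8)²) = √(1056.250 + 1918.440) = 54.5
M3: √((-8.3)² + (37.8)²) = √(68.890 + 1428.840) = 38.7
M4: √((-27.2)² + (29.8)²) = √(739.840 + 888.040) = 40.3
M5: √((-21.5)² + (5.3)²) = √(462.250 + 28.090) = 22.1
M6: √((-26.4)² + (36.0)²) = √(696.960 + 1296.000) = 44.6
M7: √((-13.4)² + (-14.3)²) = √(179.560 + 204.490) = 19.6
M8: √((18.1)² + (48.6)²) = √(327.610 + 2361.960) = 51.9
M9: √((4.9)² + (44.0)²) = √(24.010 + 1936.000) = 44.3
M10: √((26.2)² + (2.0)²) = √(686.440 + 4.000) = 26.3
M11: √((-33.4)² + (-20.8)²) = √(1115.560 + 432.640) = 39.3
M12: √((26.9)² + (-16.6)²) = √(723.610 + 275.560) = 31.6
Sorted: M7 (19.6) < M5 (22.1) < M10 (26.3) < M12 (31.6) < M3 (38.7) < M11 (39.3) < …

M7, M5, M10, M12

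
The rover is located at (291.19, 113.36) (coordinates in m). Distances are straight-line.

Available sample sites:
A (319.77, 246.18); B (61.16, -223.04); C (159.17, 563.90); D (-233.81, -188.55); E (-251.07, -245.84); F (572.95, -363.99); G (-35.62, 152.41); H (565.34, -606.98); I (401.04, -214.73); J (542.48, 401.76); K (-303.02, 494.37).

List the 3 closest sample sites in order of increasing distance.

Distances from (291.19, 113.36):
A: √((28.58)² + (132.82)²) = √(816.8164 + 17641.1524) = 135.86 m
B: √((-230.03)² + (-336.40)²) = √(52913.8009 + 113164.9600) = 407.53 m
C: √((-132.02)² + (450.54)²) = √(17429.2804 + 202986.2916) = 469.48 m
D: √((-525.00)² + (-301.91)²) = √(275625.0000 + 91149.6481) = 605.62 m
E: √((-542.26)² + (-359.20)²) = √(294045.9076 + 129024.6400) = 650.44 m
F: √((281.76)² + (-477.35)²) = √(79388.6976 + 227863.0225) = 554.30 m
G: √((-326.81)² + (39.05)²) = √(106804.7761 + 1524.9025) = 329.13 m
H: √((274.15)² + (-720.34)²) = √(75158.2225 + 518889.7156) = 770.75 m
I: √((109.85)² + (-328.09)²) = √(12067.0225 + 107643.0481) = 345.99 m
J: √((251.29)² + (288.40)²) = √(63146.6641 + 83174.5600) = 382.52 m
K: √((-594.21)² + (381.01)²) = √(353085.5241 + 145168.6201) = 705.87 m
Sorted: A (135.86 m) < G (329.13 m) < I (345.99 m) < J (382.52 m) < B (407.53 m) < …

A, G, I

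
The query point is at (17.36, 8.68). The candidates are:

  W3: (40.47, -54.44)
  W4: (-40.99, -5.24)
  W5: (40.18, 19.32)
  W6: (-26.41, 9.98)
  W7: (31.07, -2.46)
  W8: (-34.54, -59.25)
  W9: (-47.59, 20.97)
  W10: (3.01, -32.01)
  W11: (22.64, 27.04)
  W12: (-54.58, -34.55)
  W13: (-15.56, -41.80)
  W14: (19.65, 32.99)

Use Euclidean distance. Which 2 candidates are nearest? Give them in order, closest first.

Distances from (17.36, 8.68):
W3: 67.22
W4: 59.99
W5: 25.18
W6: 43.79
W7: 17.67
W8: 85.49
W9: 66.10
W10: 43.15
W11: 19.10
W12: 83.93
W13: 60.27
W14: 24.42
Sorted: W7 (17.67) < W11 (19.10) < W14 (24.42) < W5 (25.18) < …

W7, W11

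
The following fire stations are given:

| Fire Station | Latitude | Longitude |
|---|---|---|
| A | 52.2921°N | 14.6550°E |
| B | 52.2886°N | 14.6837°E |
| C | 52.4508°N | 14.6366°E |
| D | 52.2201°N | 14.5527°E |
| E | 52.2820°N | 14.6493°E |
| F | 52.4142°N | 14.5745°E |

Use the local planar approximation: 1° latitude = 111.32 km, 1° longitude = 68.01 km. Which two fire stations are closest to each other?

Pairwise distances:
A–E: √((-0.0101·111.32)² + (-0.0057·68.01)²) = √(1.264122 + 0.150278) = 1.1893 km
A–B: √((-0.0035·111.32)² + (0.0287·68.01)²) = √(0.151804 + 3.809863) = 1.9904 km
B–E: √((-0.0066·111.32)² + (-0.0344·68.01)²) = √(0.539802 + 5.473466) = 2.4522 km
C–F: √((-0.0366·111.32)² + (-0.0621·68.01)²) = √(16.600018 + 17.837285) = 5.8683 km
D–E: √((0.0619·111.32)² + (0.0966·68.01)²) = √(47.481857 + 43.161825) = 9.5207 km
A–D: √((-0.0720·111.32)² + (-0.1023·68.01)²) = √(64.240866 + 48.405735) = 10.6135 km
B–D: √((-0.0685·111.32)² + (-0.1310·68.01)²) = √(58.147030 + 79.375805) = 11.7270 km
A–F: √((0.1221·111.32)² + (-0.0805·68.01)²) = √(184.747140 + 29.973490) = 14.6533 km
E–F: √((0.1322·111.32)² + (-0.0748·68.01)²) = √(216.575490 + 25.879075) = 15.5710 km
B–F: √((0.1256·111.32)² + (-0.1092·68.01)²) = √(195.490508 + 55.155754) = 15.8318 km
A–C: √((0.1587·111.32)² + (-0.0184·68.01)²) = √(312.104657 + 1.565962) = 17.7107 km
B–C: √((0.1622·111.32)² + (-0.0471·68.01)²) = √(326.022892 + 10.260945) = 18.3380 km
C–E: √((-0.1688·111.32)² + (0.0127·68.01)²) = √(353.094766 + 0.746024) = 18.8107 km
D–F: √((0.1941·111.32)² + (0.0218·68.01)²) = √(466.871610 + 2.198156) = 21.6580 km
C–D: √((-0.2307·111.32)² + (-0.0839·68.01)²) = √(659.540675 + 32.558881) = 26.3078 km
Closest pair: A–E at 1.1893 km.

A and E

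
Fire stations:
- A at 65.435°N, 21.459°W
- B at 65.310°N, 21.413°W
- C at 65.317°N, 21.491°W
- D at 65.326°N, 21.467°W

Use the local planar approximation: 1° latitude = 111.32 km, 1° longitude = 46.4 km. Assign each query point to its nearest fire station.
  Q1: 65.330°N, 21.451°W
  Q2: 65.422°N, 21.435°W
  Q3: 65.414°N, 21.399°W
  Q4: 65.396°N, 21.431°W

Q1→D; Q2→A; Q3→A; Q4→A

Q1 at 65.330°N, 21.451°W:
  A: √((0.105·111.32)² + (-0.008·46.4)²) = √(136.62337 + 0.13779) = 11.694 km
  B: √((-0.020·111.32)² + (0.038·46.4)²) = √(4.95686 + 3.10887) = 2.840 km
  C: √((-0.013·111.32)² + (-0.040·46.4)²) = √(2.09427 + 3.44474) = 2.354 km
  D: √((-0.004·111.32)² + (-0.016·46.4)²) = √(0.19827 + 0.55116) = 0.866 km
  → nearest: D (0.866 km)
Q2 at 65.422°N, 21.435°W:
  A: √((0.013·111.32)² + (-0.024·46.4)²) = √(2.09427 + 1.24010) = 1.826 km
  B: √((-0.112·111.32)² + (0.022·46.4)²) = √(155.44703 + 1.04203) = 12.510 km
  C: √((-0.105·111.32)² + (-0.056·46.4)²) = √(136.62337 + 6.75168) = 11.974 km
  D: √((-0.096·111.32)² + (-0.032·46.4)²) = √(114.20598 + 2.20463) = 10.789 km
  → nearest: A (1.826 km)
Q3 at 65.414°N, 21.399°W:
  A: √((0.021·111.32)² + (-0.060·46.4)²) = √(5.46493 + 7.75066) = 3.635 km
  B: √((-0.104·111.32)² + (-0.014·46.4)²) = √(134.03341 + 0.42198) = 11.595 km
  C: √((-0.097·111.32)² + (-0.092·46.4)²) = √(116.59767 + 18.22265) = 11.611 km
  D: √((-0.088·111.32)² + (-0.068·46.4)²) = √(95.96475 + 9.95529) = 10.292 km
  → nearest: A (3.635 km)
Q4 at 65.396°N, 21.431°W:
  A: √((0.039·111.32)² + (-0.028·46.4)²) = √(18.84845 + 1.68792) = 4.532 km
  B: √((-0.086·111.32)² + (0.018·46.4)²) = √(91.65229 + 0.69756) = 9.610 km
  C: √((-0.079·111.32)² + (-0.060·46.4)²) = √(77.33936 + 7.75066) = 9.224 km
  D: √((-0.070·111.32)² + (-0.036·46.4)²) = √(60.72150 + 2.79024) = 7.969 km
  → nearest: A (4.532 km)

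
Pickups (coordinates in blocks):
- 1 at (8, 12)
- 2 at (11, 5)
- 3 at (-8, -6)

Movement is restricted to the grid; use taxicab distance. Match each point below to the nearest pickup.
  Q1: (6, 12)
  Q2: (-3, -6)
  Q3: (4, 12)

Q1 at (6, 12):
  1: |2| + |0| = 2 + 0 = 2 blocks
  2: |5| + |-7| = 5 + 7 = 12 blocks
  3: |-14| + |-18| = 14 + 18 = 32 blocks
  → nearest: 1 (2 blocks)
Q2 at (-3, -6):
  1: |11| + |18| = 11 + 18 = 29 blocks
  2: |14| + |11| = 14 + 11 = 25 blocks
  3: |-5| + |0| = 5 + 0 = 5 blocks
  → nearest: 3 (5 blocks)
Q3 at (4, 12):
  1: |4| + |0| = 4 + 0 = 4 blocks
  2: |7| + |-7| = 7 + 7 = 14 blocks
  3: |-12| + |-18| = 12 + 18 = 30 blocks
  → nearest: 1 (4 blocks)

Q1→1; Q2→3; Q3→1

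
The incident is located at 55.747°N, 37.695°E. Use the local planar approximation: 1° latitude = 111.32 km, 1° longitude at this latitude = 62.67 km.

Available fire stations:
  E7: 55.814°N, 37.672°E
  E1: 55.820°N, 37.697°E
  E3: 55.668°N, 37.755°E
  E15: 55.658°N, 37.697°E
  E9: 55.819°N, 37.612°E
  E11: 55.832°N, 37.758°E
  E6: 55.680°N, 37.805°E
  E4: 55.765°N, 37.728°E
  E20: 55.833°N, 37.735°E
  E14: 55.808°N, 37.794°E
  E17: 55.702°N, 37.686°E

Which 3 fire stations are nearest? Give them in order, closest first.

E4, E17, E7

Distances from 55.747°N, 37.695°E:
E7: 7.596 km
E1: 8.127 km
E3: 9.564 km
E15: 9.908 km
E9: 9.555 km
E11: 10.253 km
E6: 10.156 km
E4: 2.880 km
E20: 9.896 km
E14: 9.198 km
E17: 5.041 km
Sorted: E4 (2.880 km) < E17 (5.041 km) < E7 (7.596 km) < E1 (8.127 km) < E14 (9.198 km) < …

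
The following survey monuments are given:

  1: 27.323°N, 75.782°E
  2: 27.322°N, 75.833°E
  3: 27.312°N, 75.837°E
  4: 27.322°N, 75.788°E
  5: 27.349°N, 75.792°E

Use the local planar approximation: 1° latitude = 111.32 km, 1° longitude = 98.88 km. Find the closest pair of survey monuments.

Pairwise distances:
1–4: 0.604 km
2–3: 1.181 km
4–5: 3.032 km
1–5: 3.059 km
2–4: 4.450 km
3–4: 4.971 km
1–2: 5.044 km
2–5: 5.047 km
1–3: 5.575 km
3–5: 6.063 km
Closest pair: 1–4 at 0.604 km.

1 and 4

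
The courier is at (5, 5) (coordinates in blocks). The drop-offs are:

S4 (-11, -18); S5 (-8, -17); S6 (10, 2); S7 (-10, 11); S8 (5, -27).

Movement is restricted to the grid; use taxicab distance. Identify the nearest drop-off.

S6

Distances from (5, 5):
S4: 39 blocks
S5: 35 blocks
S6: 8 blocks
S7: 21 blocks
S8: 32 blocks
Minimum: S6 at 8 blocks.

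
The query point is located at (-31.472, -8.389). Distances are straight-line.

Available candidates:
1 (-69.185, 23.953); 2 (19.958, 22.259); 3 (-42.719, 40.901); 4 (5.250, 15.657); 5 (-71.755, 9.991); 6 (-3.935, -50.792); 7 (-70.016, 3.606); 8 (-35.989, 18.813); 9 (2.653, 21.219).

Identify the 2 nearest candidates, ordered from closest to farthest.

Distances from (-31.472, -8.389):
1: √((-37.713)² + (32.342)²) = √(1422.27037 + 1046.00496) = 49.682
2: √((51.430)² + (30.648)²) = √(2645.04490 + 939.29990) = 59.869
3: √((-11.247)² + (49.290)²) = √(126.49501 + 2429.50410) = 50.557
4: √((36.722)² + (24.046)²) = √(1348.50528 + 578.21012) = 43.894
5: √((-40.283)² + (18.380)²) = √(1622.72009 + 337.82440) = 44.278
6: √((27.537)² + (-42.403)²) = √(758.28637 + 1798.01441) = 50.560
7: √((-38.544)² + (11.995)²) = √(1485.63994 + 143.88002) = 40.367
8: √((-4.517)² + (27.202)²) = √(20.40329 + 739.94880) = 27.574
9: √((34.125)² + (29.608)²) = √(1164.51562 + 876.63366) = 45.179
Sorted: 8 (27.574) < 7 (40.367) < 4 (43.894) < 5 (44.278) < …

8, 7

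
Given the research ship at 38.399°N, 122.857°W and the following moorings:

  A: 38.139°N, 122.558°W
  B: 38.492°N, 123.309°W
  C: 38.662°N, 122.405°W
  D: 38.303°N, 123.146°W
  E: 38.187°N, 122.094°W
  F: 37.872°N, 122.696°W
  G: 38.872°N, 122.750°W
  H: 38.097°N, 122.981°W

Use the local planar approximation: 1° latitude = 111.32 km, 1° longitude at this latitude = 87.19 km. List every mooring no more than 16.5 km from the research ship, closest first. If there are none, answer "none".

Distances from 38.399°N, 122.857°W:
A: √((-0.260·111.32)² + (0.299·87.19)²) = √(837.70883 + 679.63499) = 38.953 km
B: √((0.093·111.32)² + (-0.452·87.19)²) = √(107.17964 + 1553.13864) = 40.747 km
C: √((0.263·111.32)² + (0.452·87.19)²) = √(857.15210 + 1553.13864) = 49.095 km
D: √((-0.096·111.32)² + (-0.289·87.19)²) = √(114.20598 + 634.93467) = 27.370 km
E: √((-0.212·111.32)² + (0.763·87.19)²) = √(556.95245 + 4425.70468) = 70.588 km
F: √((-0.527·111.32)² + (0.161·87.19)²) = √(3441.65732 + 197.05393) = 60.322 km
G: √((0.473·111.32)² + (0.107·87.19)²) = √(2772.48163 + 87.03640) = 53.474 km
H: √((-0.302·111.32)² + (-0.124·87.19)²) = √(1130.21296 + 116.88983) = 35.314 km
Threshold 16.5 km: none within range.

none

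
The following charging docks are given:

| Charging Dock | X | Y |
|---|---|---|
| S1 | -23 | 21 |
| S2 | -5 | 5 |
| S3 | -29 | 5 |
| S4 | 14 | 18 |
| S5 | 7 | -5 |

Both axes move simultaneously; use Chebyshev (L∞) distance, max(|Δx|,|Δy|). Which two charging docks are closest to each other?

Pairwise distances:
S2–S5: 12
S1–S3: 16
S1–S2: 18
S2–S4: 19
S4–S5: 23
S2–S3: 24
S1–S5: 30
S3–S5: 36
S1–S4: 37
S3–S4: 43
Closest pair: S2–S5 at 12.

S2 and S5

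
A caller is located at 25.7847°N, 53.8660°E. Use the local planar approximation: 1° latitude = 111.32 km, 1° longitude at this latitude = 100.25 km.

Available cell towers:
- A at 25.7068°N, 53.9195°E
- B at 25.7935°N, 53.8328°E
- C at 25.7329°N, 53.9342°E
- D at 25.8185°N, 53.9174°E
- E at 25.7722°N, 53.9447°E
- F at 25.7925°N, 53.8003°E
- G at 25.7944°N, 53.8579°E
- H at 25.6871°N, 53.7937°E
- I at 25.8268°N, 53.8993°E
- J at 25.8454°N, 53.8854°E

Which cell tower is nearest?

Distances from 25.7847°N, 53.8660°E:
A: 10.1964 km
B: 3.4695 km
C: 8.9441 km
D: 6.3804 km
E: 8.0114 km
F: 6.6434 km
G: 1.3511 km
H: 13.0606 km
I: 5.7540 km
J: 7.0314 km
Minimum: G at 1.3511 km.

G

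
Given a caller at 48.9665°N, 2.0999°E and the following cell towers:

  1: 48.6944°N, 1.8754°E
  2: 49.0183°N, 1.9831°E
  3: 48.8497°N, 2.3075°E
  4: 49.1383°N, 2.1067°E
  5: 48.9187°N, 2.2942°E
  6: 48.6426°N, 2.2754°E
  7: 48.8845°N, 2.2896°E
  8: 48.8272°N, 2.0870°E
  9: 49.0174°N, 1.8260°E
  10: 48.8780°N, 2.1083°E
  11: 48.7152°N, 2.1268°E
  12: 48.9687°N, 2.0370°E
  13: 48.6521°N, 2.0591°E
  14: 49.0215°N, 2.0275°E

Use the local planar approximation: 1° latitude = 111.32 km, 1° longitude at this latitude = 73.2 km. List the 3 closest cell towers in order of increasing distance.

12, 14, 10

Distances from 48.9665°N, 2.0999°E:
1: √((-0.2721·111.32)² + (-0.2245·73.2)²) = √(917.494520 + 270.056636) = 34.4609 km
2: √((0.0518·111.32)² + (-0.1168·73.2)²) = √(33.251092 + 73.098396) = 10.3126 km
3: √((-0.1168·111.32)² + (0.2076·73.2)²) = √(169.056581 + 230.928142) = 19.9996 km
4: √((0.1718·111.32)² + (0.0068·73.2)²) = √(365.757057 + 0.247765) = 19.1313 km
5: √((-0.0478·111.32)² + (0.1943·73.2)²) = √(28.314063 + 202.286902) = 15.1856 km
6: √((-0.3239·111.32)² + (0.1755·73.2)²) = √(1300.074654 + 165.035132) = 38.2768 km
7: √((-0.0820·111.32)² + (0.1897·73.2)²) = √(83.324765 + 192.822107) = 16.6177 km
8: √((-0.1393·111.32)² + (-0.0129·73.2)²) = √(240.463203 + 0.891665) = 15.5356 km
9: √((0.0509·111.32)² + (-0.2739·73.2)²) = √(32.105686 + 401.981648) = 20.8348 km
10: √((-0.0885·111.32)² + (0.0084·73.2)²) = √(97.058357 + 0.378077) = 9.8710 km
11: √((-0.2513·111.32)² + (0.0269·73.2)²) = √(782.584735 + 3.877276) = 28.0439 km
12: √((0.0022·111.32)² + (-0.0629·73.2)²) = √(0.059978 + 21.199394) = 4.6108 km
13: √((-0.3144·111.32)² + (-0.0408·73.2)²) = √(1224.930561 + 8.919541) = 35.1262 km
14: √((0.0550·111.32)² + (-0.0724·73.2)²) = √(37.486231 + 28.086608) = 8.0977 km
Sorted: 12 (4.6108 km) < 14 (8.0977 km) < 10 (9.8710 km) < 2 (10.3126 km) < 5 (15.1856 km) < …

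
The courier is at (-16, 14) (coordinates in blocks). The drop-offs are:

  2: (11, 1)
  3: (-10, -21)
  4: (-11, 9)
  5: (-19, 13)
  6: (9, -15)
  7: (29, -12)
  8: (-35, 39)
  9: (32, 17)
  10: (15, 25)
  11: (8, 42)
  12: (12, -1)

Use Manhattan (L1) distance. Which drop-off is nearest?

5

Distances from (-16, 14):
2: |27| + |-13| = 27 + 13 = 40 blocks
3: |6| + |-35| = 6 + 35 = 41 blocks
4: |5| + |-5| = 5 + 5 = 10 blocks
5: |-3| + |-1| = 3 + 1 = 4 blocks
6: |25| + |-29| = 25 + 29 = 54 blocks
7: |45| + |-26| = 45 + 26 = 71 blocks
8: |-19| + |25| = 19 + 25 = 44 blocks
9: |48| + |3| = 48 + 3 = 51 blocks
10: |31| + |11| = 31 + 11 = 42 blocks
11: |24| + |28| = 24 + 28 = 52 blocks
12: |28| + |-15| = 28 + 15 = 43 blocks
Minimum: 5 at 4 blocks.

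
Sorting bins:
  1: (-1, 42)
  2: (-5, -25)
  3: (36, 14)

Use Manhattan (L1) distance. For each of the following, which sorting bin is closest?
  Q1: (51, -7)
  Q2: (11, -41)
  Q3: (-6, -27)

Q1 at (51, -7):
  1: |-52| + |49| = 52 + 49 = 101
  2: |-56| + |-18| = 56 + 18 = 74
  3: |-15| + |21| = 15 + 21 = 36
  → nearest: 3 (36)
Q2 at (11, -41):
  1: |-12| + |83| = 12 + 83 = 95
  2: |-16| + |16| = 16 + 16 = 32
  3: |25| + |55| = 25 + 55 = 80
  → nearest: 2 (32)
Q3 at (-6, -27):
  1: |5| + |69| = 5 + 69 = 74
  2: |1| + |2| = 1 + 2 = 3
  3: |42| + |41| = 42 + 41 = 83
  → nearest: 2 (3)

Q1→3; Q2→2; Q3→2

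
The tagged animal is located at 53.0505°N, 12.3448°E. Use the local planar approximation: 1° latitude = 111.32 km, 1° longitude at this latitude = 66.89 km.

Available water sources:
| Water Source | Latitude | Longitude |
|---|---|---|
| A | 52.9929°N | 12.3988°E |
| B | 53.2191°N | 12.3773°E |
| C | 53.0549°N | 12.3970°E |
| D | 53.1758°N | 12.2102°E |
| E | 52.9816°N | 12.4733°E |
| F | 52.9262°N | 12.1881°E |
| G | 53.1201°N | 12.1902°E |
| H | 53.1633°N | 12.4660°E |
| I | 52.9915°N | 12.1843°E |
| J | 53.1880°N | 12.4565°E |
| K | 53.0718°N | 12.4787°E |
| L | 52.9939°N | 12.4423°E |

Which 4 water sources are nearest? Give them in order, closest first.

Distances from 53.0505°N, 12.3448°E:
A: √((-0.0576·111.32)² + (0.0540·66.89)²) = √(41.114154 + 13.046977) = 7.3594 km
B: √((0.1686·111.32)² + (0.0325·66.89)²) = √(352.258544 + 4.725950) = 18.8940 km
C: √((0.0044·111.32)² + (0.0522·66.89)²) = √(0.239912 + 12.191676) = 3.5258 km
D: √((0.1253·111.32)² + (-0.1346·66.89)²) = √(194.557751 + 81.061104) = 16.6018 km
E: √((-0.0689·111.32)² + (0.1285·66.89)²) = √(58.828102 + 73.880299) = 11.5199 km
F: √((-0.1243·111.32)² + (-0.1567·66.89)²) = √(191.464672 + 109.865259) = 17.3589 km
G: √((0.0696·111.32)² + (-0.1546·66.89)²) = √(60.029521 + 106.940293) = 12.9217 km
H: √((0.1128·111.32)² + (0.1212·66.89)²) = √(157.675637 + 65.724552) = 14.9466 km
I: √((-0.0590·111.32)² + (-0.1605·66.89)²) = √(43.137048 + 115.258368) = 12.5855 km
J: √((0.1375·111.32)² + (0.1117·66.89)²) = √(234.288942 + 55.825001) = 17.0327 km
K: √((0.0213·111.32)² + (0.1339·66.89)²) = √(5.622191 + 80.220164) = 9.2651 km
L: √((-0.0566·111.32)² + (0.0975·66.89)²) = √(39.698972 + 42.533549) = 9.0682 km
Sorted: C (3.5258 km) < A (7.3594 km) < L (9.0682 km) < K (9.2651 km) < E (11.5199 km) < I (12.5855 km) < …

C, A, L, K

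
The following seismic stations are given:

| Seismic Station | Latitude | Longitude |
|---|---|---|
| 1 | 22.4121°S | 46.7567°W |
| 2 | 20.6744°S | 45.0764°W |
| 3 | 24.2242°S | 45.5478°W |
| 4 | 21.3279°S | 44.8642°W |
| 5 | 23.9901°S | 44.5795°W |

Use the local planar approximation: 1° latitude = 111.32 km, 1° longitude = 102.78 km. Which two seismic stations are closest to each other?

Pairwise distances:
1–2: 259.3165 km
1–3: 236.9186 km
1–4: 228.9136 km
1–5: 284.4849 km
2–3: 398.1229 km
2–4: 75.9466 km
2–5: 372.6202 km
3–4: 329.9828 km
3–5: 102.8772 km
4–5: 297.7972 km
Closest pair: 2–4 at 75.9466 km.

2 and 4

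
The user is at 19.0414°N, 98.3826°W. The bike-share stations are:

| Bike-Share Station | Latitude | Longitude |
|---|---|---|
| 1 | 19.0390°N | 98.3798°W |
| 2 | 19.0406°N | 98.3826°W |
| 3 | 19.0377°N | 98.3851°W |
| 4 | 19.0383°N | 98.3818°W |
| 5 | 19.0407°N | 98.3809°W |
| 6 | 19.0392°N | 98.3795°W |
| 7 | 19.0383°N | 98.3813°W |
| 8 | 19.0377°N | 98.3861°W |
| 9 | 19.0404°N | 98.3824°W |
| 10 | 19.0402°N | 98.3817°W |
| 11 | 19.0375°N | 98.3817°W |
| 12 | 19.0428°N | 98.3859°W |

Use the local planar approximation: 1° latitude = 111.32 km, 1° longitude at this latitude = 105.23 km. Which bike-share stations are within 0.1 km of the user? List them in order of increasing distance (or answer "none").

2

Distances from 19.0414°N, 98.3826°W:
1: √((-0.0024·111.32)² + (0.0028·105.23)²) = √(0.071379 + 0.086815) = 0.3977 km
2: √((-0.0008·111.32)² + (0.0000·105.23)²) = √(0.007931 + 0.000000) = 0.0891 km
3: √((-0.0037·111.32)² + (-0.0025·105.23)²) = √(0.169648 + 0.069208) = 0.4887 km
4: √((-0.0031·111.32)² + (0.0008·105.23)²) = √(0.119088 + 0.007087) = 0.3552 km
5: √((-0.0007·111.32)² + (0.0017·105.23)²) = √(0.006072 + 0.032002) = 0.1951 km
6: √((-0.0022·111.32)² + (0.0031·105.23)²) = √(0.059978 + 0.106415) = 0.4079 km
7: √((-0.0031·111.32)² + (0.0013·105.23)²) = √(0.119088 + 0.018714) = 0.3712 km
8: √((-0.0037·111.32)² + (-0.0035·105.23)²) = √(0.169648 + 0.135649) = 0.5525 km
9: √((-0.0010·111.32)² + (0.0002·105.23)²) = √(0.012392 + 0.000443) = 0.1133 km
10: √((-0.0012·111.32)² + (0.0009·105.23)²) = √(0.017845 + 0.008969) = 0.1638 km
11: √((-0.0039·111.32)² + (0.0009·105.23)²) = √(0.188484 + 0.008969) = 0.4444 km
12: √((0.0014·111.32)² + (-0.0033·105.23)²) = √(0.024289 + 0.120589) = 0.3806 km
Threshold 0.1 km: 2 (0.0891 km) is within range.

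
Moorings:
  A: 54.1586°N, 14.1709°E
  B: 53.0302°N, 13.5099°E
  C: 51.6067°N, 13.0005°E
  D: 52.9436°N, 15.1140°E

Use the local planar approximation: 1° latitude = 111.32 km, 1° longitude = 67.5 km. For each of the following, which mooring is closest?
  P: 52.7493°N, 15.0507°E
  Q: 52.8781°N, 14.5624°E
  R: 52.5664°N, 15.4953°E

P→D; Q→D; R→D

P at 52.7493°N, 15.0507°E:
  A: √((1.4093·111.32)² + (-0.8798·67.5)²) = √(24612.362288 + 3526.756382) = 167.7472 km
  B: √((0.2809·111.32)² + (-1.5408·67.5)²) = √(977.799642 + 10816.832016) = 108.6031 km
  C: √((-1.1426·111.32)² + (-2.0502·67.5)²) = √(16178.372654 + 19151.376932) = 187.9621 km
  D: √((0.1943·111.32)² + (0.0633·67.5)²) = √(467.834232 + 18.256393) = 22.0475 km
  → nearest: D (22.0475 km)
Q at 52.8781°N, 14.5624°E:
  A: √((1.2805·111.32)² + (-0.3915·67.5)²) = √(20319.151148 + 698.346689) = 144.9741 km
  B: √((0.1521·111.32)² + (-1.0525·67.5)²) = √(286.684903 + 5047.214414) = 73.0335 km
  C: √((-1.2714·111.32)² + (-1.5619·67.5)²) = √(20031.377224 + 11115.115898) = 176.4837 km
  D: √((0.0655·111.32)² + (0.5516·67.5)²) = √(53.165389 + 1386.296289) = 37.9402 km
  → nearest: D (37.9402 km)
R at 52.5664°N, 15.4953°E:
  A: √((1.5922·111.32)² + (-1.3244·67.5)²) = √(31415.330608 + 7991.823609) = 198.5124 km
  B: √((0.4638·111.32)² + (-1.9854·67.5)²) = √(2665.679204 + 17959.886210) = 143.6160 km
  C: √((-0.9597·111.32)² + (-2.4948·67.5)²) = √(11413.461677 + 28358.223201) = 199.4284 km
  D: √((0.3772·111.32)² + (-0.3813·67.5)²) = √(1763.152038 + 662.431775) = 49.2502 km
  → nearest: D (49.2502 km)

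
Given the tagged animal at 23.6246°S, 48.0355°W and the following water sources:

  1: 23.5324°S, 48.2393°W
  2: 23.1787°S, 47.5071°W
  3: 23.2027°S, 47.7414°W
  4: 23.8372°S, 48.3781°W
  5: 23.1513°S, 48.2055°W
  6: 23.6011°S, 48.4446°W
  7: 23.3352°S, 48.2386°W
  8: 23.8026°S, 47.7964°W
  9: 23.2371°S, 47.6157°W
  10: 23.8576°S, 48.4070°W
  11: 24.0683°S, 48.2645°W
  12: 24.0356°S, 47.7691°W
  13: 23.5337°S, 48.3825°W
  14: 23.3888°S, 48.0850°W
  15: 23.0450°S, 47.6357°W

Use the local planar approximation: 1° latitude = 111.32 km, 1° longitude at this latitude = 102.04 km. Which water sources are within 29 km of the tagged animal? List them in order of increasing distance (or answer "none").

Distances from 23.6246°S, 48.0355°W:
1: 23.1907 km
2: 73.2873 km
3: 55.7350 km
4: 42.2165 km
5: 55.4699 km
6: 41.8265 km
7: 38.3062 km
8: 31.4306 km
9: 60.7924 km
10: 45.9322 km
11: 54.6412 km
12: 53.2187 km
13: 36.8254 km
14: 26.7308 km
15: 76.3364 km
Threshold 29 km: 1 (23.1907 km), 14 (26.7308 km) are within range.

1, 14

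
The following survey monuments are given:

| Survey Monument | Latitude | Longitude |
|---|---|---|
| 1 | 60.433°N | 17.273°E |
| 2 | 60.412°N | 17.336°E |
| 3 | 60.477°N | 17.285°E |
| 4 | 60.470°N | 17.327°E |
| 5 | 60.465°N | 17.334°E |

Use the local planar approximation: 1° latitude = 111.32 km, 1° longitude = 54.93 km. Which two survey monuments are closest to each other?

4 and 5

Pairwise distances:
4–5: √((-0.005·111.32)² + (0.007·54.93)²) = √(0.30980 + 0.14785) = 0.676 km
3–4: √((-0.007·111.32)² + (0.042·54.93)²) = √(0.60721 + 5.32253) = 2.435 km
3–5: √((-0.012·111.32)² + (0.049·54.93)²) = √(1.78447 + 7.24455) = 3.005 km
1–2: √((-0.021·111.32)² + (0.063·54.93)²) = √(5.46493 + 11.97568) = 4.176 km
1–5: √((0.032·111.32)² + (0.061·54.93)²) = √(12.68955 + 11.22739) = 4.890 km
1–3: √((0.044·111.32)² + (0.012·54.93)²) = √(23.99119 + 0.43449) = 4.942 km
1–4: √((0.037·111.32)² + (0.054·54.93)²) = √(16.96484 + 8.79846) = 5.076 km
2–5: √((0.053·111.32)² + (-0.002·54.93)²) = √(34.80953 + 0.01207) = 5.901 km
2–4: √((0.058·111.32)² + (-0.009·54.93)²) = √(41.68717 + 0.24440) = 6.475 km
2–3: √((0.065·111.32)² + (-0.051·54.93)²) = √(52.35680 + 7.84801) = 7.759 km
Closest pair: 4–5 at 0.676 km.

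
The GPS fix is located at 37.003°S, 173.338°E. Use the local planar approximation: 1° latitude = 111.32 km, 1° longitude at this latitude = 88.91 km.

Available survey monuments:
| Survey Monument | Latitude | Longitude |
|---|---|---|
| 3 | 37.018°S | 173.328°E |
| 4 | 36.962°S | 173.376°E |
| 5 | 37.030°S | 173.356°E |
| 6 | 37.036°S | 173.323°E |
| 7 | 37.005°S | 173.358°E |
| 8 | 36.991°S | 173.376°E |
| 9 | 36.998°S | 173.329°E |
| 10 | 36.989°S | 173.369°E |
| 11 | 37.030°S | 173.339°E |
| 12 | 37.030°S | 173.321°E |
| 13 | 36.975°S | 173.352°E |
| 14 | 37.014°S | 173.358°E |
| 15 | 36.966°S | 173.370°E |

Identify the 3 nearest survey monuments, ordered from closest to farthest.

Distances from 37.003°S, 173.338°E:
3: √((-0.015·111.32)² + (-0.010·88.91)²) = √(2.78823 + 0.79050) = 1.892 km
4: √((0.041·111.32)² + (0.038·88.91)²) = √(20.83119 + 11.41480) = 5.679 km
5: √((-0.027·111.32)² + (0.018·88.91)²) = √(9.03387 + 2.56122) = 3.405 km
6: √((-0.033·111.32)² + (-0.015·88.91)²) = √(13.49504 + 1.77862) = 3.908 km
7: √((-0.002·111.32)² + (0.020·88.91)²) = √(0.04957 + 3.16200) = 1.792 km
8: √((0.012·111.32)² + (0.038·88.91)²) = √(1.78447 + 11.41480) = 3.633 km
9: √((0.005·111.32)² + (-0.009·88.91)²) = √(0.30980 + 0.64030) = 0.975 km
10: √((0.014·111.32)² + (0.031·88.91)²) = √(2.42886 + 7.59669) = 3.166 km
11: √((-0.027·111.32)² + (0.001·88.91)²) = √(9.03387 + 0.00790) = 3.007 km
12: √((-0.027·111.32)² + (-0.017·88.91)²) = √(9.03387 + 2.28454) = 3.364 km
13: √((0.028·111.32)² + (0.014·88.91)²) = √(9.71544 + 1.54938) = 3.356 km
14: √((-0.011·111.32)² + (0.020·88.91)²) = √(1.49945 + 3.16200) = 2.159 km
15: √((0.037·111.32)² + (0.032·88.91)²) = √(16.96484 + 8.09471) = 5.006 km
Sorted: 9 (0.975 km) < 7 (1.792 km) < 3 (1.892 km) < 14 (2.159 km) < 11 (3.007 km) < …

9, 7, 3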